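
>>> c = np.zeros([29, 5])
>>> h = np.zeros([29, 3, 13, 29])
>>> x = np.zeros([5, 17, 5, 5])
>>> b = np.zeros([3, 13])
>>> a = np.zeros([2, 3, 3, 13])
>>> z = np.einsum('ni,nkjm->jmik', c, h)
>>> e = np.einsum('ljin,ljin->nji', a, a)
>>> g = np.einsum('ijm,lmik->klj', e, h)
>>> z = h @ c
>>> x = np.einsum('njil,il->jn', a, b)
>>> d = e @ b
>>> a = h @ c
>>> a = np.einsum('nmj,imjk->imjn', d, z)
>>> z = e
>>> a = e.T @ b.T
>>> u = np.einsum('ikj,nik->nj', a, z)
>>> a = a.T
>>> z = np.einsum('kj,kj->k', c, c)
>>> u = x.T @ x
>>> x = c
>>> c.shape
(29, 5)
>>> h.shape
(29, 3, 13, 29)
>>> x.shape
(29, 5)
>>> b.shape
(3, 13)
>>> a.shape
(3, 3, 3)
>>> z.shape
(29,)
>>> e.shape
(13, 3, 3)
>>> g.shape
(29, 29, 3)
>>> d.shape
(13, 3, 13)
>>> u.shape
(2, 2)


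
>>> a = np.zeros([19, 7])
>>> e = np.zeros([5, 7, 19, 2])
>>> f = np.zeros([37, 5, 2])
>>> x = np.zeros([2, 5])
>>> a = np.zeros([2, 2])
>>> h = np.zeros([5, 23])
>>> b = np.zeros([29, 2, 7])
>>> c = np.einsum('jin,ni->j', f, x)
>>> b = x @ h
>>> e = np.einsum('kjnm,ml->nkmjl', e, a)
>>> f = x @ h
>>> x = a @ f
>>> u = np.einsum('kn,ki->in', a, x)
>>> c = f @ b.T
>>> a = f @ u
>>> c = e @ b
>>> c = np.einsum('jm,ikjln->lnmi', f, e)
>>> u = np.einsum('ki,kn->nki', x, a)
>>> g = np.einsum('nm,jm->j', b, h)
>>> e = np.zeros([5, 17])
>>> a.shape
(2, 2)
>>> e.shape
(5, 17)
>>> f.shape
(2, 23)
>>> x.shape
(2, 23)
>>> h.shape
(5, 23)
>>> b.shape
(2, 23)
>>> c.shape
(7, 2, 23, 19)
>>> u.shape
(2, 2, 23)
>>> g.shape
(5,)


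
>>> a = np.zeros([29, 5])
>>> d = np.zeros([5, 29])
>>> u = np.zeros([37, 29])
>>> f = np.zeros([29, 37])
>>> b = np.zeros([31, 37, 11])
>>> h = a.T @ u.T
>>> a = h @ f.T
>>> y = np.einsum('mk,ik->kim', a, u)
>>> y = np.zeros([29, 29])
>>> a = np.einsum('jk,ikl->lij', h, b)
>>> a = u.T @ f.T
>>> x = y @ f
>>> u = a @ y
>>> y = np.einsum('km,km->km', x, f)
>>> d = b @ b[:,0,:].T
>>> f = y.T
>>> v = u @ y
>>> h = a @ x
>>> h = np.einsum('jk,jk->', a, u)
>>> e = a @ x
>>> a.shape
(29, 29)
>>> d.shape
(31, 37, 31)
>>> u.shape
(29, 29)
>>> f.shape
(37, 29)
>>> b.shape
(31, 37, 11)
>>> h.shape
()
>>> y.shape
(29, 37)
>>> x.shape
(29, 37)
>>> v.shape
(29, 37)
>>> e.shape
(29, 37)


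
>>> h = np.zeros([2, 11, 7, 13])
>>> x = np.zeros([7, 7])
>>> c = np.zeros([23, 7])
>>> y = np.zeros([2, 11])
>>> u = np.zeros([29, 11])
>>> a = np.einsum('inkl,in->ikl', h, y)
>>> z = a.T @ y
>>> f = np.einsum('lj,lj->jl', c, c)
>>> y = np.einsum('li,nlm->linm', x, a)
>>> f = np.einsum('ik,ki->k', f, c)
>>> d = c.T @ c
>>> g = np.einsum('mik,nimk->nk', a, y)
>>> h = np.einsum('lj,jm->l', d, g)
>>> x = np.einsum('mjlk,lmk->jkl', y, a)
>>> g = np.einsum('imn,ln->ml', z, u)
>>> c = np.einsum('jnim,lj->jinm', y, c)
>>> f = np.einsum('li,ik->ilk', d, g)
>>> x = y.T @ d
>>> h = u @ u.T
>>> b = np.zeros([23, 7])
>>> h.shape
(29, 29)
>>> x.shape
(13, 2, 7, 7)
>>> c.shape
(7, 2, 7, 13)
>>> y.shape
(7, 7, 2, 13)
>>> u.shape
(29, 11)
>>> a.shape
(2, 7, 13)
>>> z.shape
(13, 7, 11)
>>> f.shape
(7, 7, 29)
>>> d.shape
(7, 7)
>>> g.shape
(7, 29)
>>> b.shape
(23, 7)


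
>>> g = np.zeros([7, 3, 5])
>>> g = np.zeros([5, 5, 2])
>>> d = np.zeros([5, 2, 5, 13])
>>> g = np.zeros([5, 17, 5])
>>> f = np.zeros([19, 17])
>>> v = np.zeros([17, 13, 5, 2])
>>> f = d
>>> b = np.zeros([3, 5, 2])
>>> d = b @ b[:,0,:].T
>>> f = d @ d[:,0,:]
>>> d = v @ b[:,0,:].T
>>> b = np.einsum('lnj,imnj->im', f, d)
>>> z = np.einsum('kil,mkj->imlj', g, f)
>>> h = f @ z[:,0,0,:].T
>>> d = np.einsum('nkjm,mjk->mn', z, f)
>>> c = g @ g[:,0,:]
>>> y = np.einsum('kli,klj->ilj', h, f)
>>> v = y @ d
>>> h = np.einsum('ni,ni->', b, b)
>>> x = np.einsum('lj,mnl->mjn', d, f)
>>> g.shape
(5, 17, 5)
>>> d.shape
(3, 17)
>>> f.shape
(3, 5, 3)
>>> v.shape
(17, 5, 17)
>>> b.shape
(17, 13)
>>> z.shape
(17, 3, 5, 3)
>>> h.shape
()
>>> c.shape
(5, 17, 5)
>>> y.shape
(17, 5, 3)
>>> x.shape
(3, 17, 5)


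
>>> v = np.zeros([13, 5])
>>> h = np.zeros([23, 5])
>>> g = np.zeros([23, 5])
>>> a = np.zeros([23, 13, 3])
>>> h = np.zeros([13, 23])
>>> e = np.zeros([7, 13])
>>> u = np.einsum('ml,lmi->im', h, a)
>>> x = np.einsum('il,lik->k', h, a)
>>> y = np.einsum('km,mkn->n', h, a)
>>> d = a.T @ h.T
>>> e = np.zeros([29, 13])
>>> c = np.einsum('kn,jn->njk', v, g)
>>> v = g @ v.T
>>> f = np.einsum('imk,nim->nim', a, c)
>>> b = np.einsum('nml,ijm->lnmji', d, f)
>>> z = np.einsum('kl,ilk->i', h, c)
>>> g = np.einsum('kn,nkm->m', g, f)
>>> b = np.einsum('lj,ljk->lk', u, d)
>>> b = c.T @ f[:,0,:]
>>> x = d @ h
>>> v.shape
(23, 13)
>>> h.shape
(13, 23)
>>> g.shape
(13,)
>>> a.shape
(23, 13, 3)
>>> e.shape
(29, 13)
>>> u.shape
(3, 13)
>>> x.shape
(3, 13, 23)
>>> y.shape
(3,)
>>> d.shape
(3, 13, 13)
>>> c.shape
(5, 23, 13)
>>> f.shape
(5, 23, 13)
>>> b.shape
(13, 23, 13)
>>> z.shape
(5,)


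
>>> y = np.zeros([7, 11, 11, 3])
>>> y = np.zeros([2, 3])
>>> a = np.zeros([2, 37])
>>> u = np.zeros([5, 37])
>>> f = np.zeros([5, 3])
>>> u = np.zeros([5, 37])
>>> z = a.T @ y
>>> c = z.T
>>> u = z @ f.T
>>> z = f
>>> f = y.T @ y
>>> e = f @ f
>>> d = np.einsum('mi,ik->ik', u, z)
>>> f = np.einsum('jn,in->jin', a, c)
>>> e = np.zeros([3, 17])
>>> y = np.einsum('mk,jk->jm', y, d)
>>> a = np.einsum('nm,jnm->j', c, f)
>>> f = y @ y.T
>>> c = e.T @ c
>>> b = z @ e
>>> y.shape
(5, 2)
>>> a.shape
(2,)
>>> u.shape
(37, 5)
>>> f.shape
(5, 5)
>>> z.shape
(5, 3)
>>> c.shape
(17, 37)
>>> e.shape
(3, 17)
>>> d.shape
(5, 3)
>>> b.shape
(5, 17)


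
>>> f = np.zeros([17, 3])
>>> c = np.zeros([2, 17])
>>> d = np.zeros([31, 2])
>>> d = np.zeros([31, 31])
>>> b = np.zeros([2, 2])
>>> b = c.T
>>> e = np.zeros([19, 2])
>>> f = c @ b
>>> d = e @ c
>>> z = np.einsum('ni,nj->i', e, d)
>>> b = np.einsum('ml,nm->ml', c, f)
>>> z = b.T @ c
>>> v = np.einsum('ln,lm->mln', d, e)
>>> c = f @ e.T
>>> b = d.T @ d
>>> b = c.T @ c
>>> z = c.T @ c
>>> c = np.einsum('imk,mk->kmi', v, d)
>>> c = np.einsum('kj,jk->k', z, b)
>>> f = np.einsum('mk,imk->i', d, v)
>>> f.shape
(2,)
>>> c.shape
(19,)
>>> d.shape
(19, 17)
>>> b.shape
(19, 19)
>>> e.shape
(19, 2)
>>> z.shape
(19, 19)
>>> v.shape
(2, 19, 17)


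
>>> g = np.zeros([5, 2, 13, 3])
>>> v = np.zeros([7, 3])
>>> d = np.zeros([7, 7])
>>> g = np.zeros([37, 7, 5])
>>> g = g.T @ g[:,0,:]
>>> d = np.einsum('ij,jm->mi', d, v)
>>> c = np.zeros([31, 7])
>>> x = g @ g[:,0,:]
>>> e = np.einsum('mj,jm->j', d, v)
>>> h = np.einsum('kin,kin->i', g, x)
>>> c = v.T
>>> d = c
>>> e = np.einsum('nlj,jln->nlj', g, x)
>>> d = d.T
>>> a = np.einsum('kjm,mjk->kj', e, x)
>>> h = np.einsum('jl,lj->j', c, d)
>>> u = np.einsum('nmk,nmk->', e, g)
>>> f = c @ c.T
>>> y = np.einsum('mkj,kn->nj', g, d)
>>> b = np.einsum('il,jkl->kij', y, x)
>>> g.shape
(5, 7, 5)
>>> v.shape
(7, 3)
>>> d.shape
(7, 3)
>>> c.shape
(3, 7)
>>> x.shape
(5, 7, 5)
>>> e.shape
(5, 7, 5)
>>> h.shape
(3,)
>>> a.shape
(5, 7)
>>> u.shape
()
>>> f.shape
(3, 3)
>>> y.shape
(3, 5)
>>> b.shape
(7, 3, 5)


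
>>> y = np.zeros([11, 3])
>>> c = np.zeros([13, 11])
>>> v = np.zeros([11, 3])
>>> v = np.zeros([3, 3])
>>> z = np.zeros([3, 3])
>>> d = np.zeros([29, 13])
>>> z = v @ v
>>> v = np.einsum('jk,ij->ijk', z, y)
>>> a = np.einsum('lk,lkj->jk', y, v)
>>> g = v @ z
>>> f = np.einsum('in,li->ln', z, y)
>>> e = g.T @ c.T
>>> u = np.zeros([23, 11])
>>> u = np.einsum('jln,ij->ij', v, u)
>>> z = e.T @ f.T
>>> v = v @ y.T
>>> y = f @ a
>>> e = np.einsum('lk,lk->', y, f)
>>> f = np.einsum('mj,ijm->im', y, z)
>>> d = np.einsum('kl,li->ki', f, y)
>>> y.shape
(11, 3)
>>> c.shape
(13, 11)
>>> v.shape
(11, 3, 11)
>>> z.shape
(13, 3, 11)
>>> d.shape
(13, 3)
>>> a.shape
(3, 3)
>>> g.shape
(11, 3, 3)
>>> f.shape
(13, 11)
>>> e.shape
()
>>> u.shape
(23, 11)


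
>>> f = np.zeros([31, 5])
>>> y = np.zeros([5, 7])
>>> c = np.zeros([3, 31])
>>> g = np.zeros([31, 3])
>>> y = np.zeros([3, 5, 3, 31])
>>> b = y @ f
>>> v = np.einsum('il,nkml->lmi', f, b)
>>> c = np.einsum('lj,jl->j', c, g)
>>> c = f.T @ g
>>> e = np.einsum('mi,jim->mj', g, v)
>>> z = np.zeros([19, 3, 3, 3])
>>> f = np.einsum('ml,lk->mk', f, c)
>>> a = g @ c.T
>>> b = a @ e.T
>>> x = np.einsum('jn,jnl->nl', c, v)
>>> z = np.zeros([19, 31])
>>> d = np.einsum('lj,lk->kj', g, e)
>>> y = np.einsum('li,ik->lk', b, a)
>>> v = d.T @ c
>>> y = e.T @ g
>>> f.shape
(31, 3)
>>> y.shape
(5, 3)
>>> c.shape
(5, 3)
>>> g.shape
(31, 3)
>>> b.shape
(31, 31)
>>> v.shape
(3, 3)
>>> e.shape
(31, 5)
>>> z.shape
(19, 31)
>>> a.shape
(31, 5)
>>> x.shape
(3, 31)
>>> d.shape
(5, 3)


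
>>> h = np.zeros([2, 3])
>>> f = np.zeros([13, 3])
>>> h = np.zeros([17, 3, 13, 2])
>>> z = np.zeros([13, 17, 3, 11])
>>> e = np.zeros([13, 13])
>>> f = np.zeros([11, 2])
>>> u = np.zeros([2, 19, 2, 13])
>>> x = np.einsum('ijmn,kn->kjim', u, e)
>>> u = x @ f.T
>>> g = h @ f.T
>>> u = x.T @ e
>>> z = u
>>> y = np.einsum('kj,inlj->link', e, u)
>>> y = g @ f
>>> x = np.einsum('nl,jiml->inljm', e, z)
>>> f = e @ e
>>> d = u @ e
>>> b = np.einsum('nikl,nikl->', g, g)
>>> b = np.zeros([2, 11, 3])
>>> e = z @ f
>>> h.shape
(17, 3, 13, 2)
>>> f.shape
(13, 13)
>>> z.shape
(2, 2, 19, 13)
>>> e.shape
(2, 2, 19, 13)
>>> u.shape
(2, 2, 19, 13)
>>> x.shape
(2, 13, 13, 2, 19)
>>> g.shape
(17, 3, 13, 11)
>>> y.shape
(17, 3, 13, 2)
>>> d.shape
(2, 2, 19, 13)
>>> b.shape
(2, 11, 3)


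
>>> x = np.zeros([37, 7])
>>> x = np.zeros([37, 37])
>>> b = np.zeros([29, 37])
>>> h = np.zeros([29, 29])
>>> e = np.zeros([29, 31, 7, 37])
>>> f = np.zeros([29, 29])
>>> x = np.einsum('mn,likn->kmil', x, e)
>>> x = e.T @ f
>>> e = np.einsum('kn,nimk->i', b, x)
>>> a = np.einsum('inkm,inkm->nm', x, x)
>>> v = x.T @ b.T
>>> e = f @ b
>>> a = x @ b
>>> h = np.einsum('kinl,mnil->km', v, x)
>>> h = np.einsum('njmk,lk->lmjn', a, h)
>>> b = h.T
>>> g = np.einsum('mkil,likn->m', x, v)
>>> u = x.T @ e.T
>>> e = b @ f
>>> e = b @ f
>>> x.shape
(37, 7, 31, 29)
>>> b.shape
(37, 7, 31, 29)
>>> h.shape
(29, 31, 7, 37)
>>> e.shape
(37, 7, 31, 29)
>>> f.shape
(29, 29)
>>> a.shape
(37, 7, 31, 37)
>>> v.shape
(29, 31, 7, 29)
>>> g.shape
(37,)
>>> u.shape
(29, 31, 7, 29)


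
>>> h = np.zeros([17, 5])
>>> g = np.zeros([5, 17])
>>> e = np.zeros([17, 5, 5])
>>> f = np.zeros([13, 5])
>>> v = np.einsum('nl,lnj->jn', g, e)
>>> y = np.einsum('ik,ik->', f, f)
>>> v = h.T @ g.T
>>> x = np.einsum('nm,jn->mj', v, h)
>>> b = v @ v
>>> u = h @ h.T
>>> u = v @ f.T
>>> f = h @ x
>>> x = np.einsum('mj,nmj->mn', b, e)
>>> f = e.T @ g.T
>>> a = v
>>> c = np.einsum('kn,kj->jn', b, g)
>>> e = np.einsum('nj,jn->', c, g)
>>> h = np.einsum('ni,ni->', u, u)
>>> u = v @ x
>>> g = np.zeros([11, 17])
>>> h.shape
()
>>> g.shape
(11, 17)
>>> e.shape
()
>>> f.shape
(5, 5, 5)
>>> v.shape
(5, 5)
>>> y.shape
()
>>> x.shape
(5, 17)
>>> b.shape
(5, 5)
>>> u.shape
(5, 17)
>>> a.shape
(5, 5)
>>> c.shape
(17, 5)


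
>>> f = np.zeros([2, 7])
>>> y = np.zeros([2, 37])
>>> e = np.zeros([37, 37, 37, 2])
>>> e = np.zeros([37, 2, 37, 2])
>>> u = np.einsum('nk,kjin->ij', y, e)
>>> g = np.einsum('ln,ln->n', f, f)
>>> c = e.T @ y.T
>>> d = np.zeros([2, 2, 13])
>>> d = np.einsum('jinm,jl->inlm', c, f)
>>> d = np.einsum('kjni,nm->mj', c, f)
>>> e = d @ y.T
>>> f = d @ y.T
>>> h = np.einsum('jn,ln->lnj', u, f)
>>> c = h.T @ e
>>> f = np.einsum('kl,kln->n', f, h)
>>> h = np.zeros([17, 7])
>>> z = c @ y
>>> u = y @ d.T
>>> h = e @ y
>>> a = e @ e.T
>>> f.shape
(37,)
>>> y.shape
(2, 37)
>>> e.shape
(7, 2)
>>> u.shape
(2, 7)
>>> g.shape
(7,)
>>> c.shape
(37, 2, 2)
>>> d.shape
(7, 37)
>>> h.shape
(7, 37)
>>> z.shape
(37, 2, 37)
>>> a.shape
(7, 7)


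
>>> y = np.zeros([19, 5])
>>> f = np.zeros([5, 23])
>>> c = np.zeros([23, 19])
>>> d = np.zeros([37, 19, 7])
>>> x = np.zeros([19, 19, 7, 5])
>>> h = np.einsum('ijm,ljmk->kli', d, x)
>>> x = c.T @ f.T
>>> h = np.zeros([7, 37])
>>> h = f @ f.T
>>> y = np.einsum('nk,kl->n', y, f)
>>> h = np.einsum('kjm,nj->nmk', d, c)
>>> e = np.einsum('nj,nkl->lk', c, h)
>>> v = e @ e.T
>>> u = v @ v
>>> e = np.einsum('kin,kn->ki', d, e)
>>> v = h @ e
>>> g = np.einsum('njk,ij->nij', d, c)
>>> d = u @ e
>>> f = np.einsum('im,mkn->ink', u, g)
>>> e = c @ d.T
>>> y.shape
(19,)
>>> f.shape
(37, 19, 23)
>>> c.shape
(23, 19)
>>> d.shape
(37, 19)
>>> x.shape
(19, 5)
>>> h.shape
(23, 7, 37)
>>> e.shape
(23, 37)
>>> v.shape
(23, 7, 19)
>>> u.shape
(37, 37)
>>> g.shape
(37, 23, 19)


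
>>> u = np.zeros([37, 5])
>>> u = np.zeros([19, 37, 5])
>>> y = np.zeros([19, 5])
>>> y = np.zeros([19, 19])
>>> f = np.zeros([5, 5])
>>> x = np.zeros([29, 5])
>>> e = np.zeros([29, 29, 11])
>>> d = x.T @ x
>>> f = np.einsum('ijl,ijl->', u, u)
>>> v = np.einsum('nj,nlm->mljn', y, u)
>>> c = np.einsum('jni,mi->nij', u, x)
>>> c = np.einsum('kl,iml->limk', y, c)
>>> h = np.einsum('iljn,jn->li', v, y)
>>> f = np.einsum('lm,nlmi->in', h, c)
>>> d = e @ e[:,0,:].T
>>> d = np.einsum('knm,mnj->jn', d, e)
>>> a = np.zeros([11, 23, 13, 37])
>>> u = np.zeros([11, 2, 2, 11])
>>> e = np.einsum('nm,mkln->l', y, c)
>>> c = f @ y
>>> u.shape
(11, 2, 2, 11)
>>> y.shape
(19, 19)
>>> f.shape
(19, 19)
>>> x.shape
(29, 5)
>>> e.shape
(5,)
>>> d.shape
(11, 29)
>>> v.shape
(5, 37, 19, 19)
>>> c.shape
(19, 19)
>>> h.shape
(37, 5)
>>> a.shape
(11, 23, 13, 37)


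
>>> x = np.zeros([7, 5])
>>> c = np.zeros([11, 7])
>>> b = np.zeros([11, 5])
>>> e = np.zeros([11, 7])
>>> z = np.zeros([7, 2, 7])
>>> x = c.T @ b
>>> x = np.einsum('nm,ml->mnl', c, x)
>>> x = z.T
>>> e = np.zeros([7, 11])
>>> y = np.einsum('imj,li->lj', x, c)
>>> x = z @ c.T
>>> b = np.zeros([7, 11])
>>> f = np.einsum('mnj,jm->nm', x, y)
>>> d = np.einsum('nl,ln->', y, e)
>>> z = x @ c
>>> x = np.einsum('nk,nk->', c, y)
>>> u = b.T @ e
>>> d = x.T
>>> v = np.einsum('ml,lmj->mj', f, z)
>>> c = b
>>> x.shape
()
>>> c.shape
(7, 11)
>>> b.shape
(7, 11)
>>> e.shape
(7, 11)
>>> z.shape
(7, 2, 7)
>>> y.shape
(11, 7)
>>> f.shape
(2, 7)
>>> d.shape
()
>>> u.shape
(11, 11)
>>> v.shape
(2, 7)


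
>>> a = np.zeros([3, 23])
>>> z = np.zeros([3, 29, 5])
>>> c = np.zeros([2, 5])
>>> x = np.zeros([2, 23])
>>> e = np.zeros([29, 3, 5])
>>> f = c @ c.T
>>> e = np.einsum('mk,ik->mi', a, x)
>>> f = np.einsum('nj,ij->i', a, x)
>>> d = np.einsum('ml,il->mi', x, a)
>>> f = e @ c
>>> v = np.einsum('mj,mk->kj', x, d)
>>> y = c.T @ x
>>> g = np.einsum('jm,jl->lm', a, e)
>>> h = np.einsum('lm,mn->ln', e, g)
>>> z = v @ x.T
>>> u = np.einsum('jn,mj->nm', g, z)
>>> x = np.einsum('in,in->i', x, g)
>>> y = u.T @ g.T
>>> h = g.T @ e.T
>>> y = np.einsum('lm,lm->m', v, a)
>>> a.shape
(3, 23)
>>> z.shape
(3, 2)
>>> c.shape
(2, 5)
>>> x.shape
(2,)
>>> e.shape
(3, 2)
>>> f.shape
(3, 5)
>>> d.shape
(2, 3)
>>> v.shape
(3, 23)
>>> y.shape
(23,)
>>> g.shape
(2, 23)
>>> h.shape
(23, 3)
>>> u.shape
(23, 3)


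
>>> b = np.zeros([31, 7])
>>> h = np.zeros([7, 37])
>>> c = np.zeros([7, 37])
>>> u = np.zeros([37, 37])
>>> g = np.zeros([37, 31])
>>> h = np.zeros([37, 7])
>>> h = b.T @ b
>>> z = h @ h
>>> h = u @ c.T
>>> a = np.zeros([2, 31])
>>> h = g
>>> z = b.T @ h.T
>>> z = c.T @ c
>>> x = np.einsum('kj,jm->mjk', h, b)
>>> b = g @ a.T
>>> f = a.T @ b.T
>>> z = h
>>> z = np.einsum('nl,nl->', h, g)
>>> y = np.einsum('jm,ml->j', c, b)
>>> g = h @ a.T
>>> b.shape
(37, 2)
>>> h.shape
(37, 31)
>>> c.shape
(7, 37)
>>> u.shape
(37, 37)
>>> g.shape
(37, 2)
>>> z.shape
()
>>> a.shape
(2, 31)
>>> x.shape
(7, 31, 37)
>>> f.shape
(31, 37)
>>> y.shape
(7,)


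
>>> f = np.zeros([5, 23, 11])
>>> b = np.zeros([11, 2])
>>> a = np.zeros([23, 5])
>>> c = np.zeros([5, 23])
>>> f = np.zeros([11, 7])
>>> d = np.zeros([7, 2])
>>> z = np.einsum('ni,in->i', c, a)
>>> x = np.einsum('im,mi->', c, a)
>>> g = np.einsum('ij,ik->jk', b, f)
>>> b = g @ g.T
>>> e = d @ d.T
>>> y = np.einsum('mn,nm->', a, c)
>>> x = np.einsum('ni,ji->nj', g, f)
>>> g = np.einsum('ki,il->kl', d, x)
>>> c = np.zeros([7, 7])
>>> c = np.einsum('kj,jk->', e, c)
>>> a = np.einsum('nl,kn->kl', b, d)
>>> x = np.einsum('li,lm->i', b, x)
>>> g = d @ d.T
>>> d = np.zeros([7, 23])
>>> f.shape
(11, 7)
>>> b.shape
(2, 2)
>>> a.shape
(7, 2)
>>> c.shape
()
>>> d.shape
(7, 23)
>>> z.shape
(23,)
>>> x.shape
(2,)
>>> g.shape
(7, 7)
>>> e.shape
(7, 7)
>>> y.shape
()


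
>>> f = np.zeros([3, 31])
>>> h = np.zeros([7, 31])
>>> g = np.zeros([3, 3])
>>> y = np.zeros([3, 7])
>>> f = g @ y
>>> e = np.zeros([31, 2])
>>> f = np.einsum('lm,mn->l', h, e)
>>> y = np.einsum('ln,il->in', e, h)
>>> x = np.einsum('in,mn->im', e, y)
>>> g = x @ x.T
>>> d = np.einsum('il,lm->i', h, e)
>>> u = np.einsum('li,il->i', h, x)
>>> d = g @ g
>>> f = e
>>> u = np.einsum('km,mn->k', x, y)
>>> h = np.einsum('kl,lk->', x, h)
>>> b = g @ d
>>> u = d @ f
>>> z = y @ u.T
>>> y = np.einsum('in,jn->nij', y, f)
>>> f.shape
(31, 2)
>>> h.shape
()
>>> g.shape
(31, 31)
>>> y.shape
(2, 7, 31)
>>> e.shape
(31, 2)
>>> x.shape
(31, 7)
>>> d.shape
(31, 31)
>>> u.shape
(31, 2)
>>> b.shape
(31, 31)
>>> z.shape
(7, 31)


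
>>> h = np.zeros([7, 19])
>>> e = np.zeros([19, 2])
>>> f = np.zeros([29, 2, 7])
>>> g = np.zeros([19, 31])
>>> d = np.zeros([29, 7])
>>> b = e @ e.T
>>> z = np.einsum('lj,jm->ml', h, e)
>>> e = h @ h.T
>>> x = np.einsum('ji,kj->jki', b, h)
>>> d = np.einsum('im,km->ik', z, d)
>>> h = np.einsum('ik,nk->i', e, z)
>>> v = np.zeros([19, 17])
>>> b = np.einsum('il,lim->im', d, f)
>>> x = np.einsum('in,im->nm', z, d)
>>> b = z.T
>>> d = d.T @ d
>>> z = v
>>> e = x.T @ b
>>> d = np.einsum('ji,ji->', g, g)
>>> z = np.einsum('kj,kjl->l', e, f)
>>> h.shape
(7,)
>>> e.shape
(29, 2)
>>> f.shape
(29, 2, 7)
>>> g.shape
(19, 31)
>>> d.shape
()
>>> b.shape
(7, 2)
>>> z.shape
(7,)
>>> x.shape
(7, 29)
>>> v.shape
(19, 17)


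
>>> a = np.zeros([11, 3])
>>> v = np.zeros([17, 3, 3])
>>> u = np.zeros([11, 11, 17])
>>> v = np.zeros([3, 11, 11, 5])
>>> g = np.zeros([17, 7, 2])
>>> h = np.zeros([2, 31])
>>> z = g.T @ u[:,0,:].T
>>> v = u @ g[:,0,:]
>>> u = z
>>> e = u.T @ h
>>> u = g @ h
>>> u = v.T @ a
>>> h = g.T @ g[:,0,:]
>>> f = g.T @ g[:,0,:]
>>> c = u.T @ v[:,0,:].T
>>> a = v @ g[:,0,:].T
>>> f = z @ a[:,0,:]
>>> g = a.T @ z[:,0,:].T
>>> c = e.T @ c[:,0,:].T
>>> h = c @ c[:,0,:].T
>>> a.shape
(11, 11, 17)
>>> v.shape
(11, 11, 2)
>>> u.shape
(2, 11, 3)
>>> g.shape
(17, 11, 2)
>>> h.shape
(31, 7, 31)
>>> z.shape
(2, 7, 11)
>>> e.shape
(11, 7, 31)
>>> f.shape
(2, 7, 17)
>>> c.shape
(31, 7, 3)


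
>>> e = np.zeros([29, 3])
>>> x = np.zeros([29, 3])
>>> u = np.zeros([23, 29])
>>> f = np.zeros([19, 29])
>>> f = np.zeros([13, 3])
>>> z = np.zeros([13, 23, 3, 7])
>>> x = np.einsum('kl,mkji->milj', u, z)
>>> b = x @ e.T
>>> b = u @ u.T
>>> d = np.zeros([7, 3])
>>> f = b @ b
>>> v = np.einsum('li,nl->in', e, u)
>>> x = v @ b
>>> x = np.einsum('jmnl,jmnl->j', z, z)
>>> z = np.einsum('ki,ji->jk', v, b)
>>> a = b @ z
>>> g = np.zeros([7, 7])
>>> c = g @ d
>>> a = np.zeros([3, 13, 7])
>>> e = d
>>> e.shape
(7, 3)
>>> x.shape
(13,)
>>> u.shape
(23, 29)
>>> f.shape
(23, 23)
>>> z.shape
(23, 3)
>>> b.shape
(23, 23)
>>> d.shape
(7, 3)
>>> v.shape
(3, 23)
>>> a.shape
(3, 13, 7)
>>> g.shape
(7, 7)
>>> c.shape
(7, 3)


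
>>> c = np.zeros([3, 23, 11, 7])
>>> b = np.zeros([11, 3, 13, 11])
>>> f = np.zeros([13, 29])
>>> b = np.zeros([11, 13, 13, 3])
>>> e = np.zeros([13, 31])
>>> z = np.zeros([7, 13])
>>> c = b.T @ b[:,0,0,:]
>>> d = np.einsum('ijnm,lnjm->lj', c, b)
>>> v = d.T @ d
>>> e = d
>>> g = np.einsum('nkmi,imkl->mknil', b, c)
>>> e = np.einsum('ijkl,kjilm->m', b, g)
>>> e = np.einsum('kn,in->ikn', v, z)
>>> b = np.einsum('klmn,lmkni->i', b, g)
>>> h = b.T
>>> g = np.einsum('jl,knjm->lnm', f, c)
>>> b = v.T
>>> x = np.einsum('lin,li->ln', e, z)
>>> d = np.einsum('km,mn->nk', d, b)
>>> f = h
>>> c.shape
(3, 13, 13, 3)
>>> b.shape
(13, 13)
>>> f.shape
(3,)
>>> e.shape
(7, 13, 13)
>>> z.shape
(7, 13)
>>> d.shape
(13, 11)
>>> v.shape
(13, 13)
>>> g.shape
(29, 13, 3)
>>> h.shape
(3,)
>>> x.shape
(7, 13)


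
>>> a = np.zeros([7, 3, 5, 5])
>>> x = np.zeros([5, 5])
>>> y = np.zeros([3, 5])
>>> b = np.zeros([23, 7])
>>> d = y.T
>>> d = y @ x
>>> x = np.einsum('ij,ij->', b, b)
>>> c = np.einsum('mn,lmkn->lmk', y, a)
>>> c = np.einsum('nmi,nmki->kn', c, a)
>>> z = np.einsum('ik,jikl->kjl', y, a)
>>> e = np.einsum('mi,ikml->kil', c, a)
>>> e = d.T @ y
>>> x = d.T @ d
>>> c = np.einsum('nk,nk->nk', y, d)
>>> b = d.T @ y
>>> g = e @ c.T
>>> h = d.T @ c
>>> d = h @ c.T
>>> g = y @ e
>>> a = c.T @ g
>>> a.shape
(5, 5)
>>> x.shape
(5, 5)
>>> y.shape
(3, 5)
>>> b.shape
(5, 5)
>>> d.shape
(5, 3)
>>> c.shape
(3, 5)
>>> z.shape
(5, 7, 5)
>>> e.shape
(5, 5)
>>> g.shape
(3, 5)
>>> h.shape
(5, 5)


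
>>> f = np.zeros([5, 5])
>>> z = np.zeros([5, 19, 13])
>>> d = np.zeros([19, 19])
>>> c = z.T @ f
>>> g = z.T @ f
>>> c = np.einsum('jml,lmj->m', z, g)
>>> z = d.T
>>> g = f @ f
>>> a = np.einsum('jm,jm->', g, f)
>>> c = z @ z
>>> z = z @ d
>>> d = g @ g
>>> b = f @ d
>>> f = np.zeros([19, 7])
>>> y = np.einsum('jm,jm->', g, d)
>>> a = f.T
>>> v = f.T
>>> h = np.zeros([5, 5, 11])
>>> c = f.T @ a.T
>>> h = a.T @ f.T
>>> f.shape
(19, 7)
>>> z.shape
(19, 19)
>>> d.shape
(5, 5)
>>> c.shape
(7, 7)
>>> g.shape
(5, 5)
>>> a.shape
(7, 19)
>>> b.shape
(5, 5)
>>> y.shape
()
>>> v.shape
(7, 19)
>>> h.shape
(19, 19)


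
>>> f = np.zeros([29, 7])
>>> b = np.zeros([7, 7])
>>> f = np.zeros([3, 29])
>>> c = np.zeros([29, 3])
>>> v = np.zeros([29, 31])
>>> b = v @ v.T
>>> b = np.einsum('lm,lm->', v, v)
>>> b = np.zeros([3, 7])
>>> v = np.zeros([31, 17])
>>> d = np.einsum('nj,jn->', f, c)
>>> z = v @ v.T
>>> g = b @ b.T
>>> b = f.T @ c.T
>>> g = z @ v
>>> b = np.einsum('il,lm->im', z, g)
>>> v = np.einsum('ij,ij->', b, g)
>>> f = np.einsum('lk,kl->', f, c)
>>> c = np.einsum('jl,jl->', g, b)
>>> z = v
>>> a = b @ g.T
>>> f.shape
()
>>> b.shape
(31, 17)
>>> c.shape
()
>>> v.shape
()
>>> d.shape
()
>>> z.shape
()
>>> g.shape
(31, 17)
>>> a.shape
(31, 31)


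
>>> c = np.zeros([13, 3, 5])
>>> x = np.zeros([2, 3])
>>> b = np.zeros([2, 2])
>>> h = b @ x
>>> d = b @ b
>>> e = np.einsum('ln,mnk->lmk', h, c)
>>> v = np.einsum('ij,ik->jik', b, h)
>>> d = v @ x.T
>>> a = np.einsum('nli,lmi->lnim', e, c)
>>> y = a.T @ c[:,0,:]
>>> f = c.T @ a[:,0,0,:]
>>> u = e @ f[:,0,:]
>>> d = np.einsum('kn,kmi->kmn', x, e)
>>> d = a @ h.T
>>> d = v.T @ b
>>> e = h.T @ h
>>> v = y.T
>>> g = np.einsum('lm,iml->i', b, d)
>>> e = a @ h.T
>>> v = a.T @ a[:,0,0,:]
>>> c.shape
(13, 3, 5)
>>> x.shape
(2, 3)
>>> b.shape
(2, 2)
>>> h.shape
(2, 3)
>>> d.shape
(3, 2, 2)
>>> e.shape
(13, 2, 5, 2)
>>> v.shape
(3, 5, 2, 3)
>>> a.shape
(13, 2, 5, 3)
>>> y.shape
(3, 5, 2, 5)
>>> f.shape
(5, 3, 3)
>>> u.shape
(2, 13, 3)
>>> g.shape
(3,)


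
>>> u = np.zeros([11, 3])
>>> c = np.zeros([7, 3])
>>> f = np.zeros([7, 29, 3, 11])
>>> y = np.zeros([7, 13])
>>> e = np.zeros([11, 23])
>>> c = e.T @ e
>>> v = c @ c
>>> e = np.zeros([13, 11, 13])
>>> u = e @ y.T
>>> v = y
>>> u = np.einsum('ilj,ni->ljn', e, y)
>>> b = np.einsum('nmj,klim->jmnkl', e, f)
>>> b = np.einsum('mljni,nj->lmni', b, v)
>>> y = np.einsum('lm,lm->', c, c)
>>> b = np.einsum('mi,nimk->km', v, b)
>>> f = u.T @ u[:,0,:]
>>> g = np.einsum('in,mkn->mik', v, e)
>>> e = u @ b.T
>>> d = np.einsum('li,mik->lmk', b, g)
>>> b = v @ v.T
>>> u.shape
(11, 13, 7)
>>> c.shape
(23, 23)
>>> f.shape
(7, 13, 7)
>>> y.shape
()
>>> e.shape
(11, 13, 29)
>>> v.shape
(7, 13)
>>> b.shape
(7, 7)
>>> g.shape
(13, 7, 11)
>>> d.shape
(29, 13, 11)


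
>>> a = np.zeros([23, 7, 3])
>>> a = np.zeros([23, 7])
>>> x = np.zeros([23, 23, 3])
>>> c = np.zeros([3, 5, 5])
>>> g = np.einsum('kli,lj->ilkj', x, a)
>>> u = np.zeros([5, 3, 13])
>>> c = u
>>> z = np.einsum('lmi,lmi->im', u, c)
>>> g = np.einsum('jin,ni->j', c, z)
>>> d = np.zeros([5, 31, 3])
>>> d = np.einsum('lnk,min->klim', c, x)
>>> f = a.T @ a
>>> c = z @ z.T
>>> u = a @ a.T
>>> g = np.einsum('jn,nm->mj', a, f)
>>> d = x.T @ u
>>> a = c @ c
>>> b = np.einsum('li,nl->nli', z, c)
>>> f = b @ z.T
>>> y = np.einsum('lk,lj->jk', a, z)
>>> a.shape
(13, 13)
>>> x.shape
(23, 23, 3)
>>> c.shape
(13, 13)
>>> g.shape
(7, 23)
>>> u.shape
(23, 23)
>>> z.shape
(13, 3)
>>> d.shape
(3, 23, 23)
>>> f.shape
(13, 13, 13)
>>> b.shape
(13, 13, 3)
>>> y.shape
(3, 13)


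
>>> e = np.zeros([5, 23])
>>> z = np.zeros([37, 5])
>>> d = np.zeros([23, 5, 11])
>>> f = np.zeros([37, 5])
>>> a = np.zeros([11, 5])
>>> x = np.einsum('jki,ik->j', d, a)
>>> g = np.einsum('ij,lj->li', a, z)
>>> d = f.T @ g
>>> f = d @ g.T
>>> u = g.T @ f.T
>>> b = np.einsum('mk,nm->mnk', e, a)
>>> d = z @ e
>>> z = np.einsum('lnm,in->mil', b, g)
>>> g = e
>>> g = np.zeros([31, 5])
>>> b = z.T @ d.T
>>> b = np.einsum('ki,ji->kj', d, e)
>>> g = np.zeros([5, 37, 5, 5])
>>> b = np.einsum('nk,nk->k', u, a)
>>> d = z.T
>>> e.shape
(5, 23)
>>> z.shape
(23, 37, 5)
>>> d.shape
(5, 37, 23)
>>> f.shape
(5, 37)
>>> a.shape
(11, 5)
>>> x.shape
(23,)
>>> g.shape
(5, 37, 5, 5)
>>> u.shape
(11, 5)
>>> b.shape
(5,)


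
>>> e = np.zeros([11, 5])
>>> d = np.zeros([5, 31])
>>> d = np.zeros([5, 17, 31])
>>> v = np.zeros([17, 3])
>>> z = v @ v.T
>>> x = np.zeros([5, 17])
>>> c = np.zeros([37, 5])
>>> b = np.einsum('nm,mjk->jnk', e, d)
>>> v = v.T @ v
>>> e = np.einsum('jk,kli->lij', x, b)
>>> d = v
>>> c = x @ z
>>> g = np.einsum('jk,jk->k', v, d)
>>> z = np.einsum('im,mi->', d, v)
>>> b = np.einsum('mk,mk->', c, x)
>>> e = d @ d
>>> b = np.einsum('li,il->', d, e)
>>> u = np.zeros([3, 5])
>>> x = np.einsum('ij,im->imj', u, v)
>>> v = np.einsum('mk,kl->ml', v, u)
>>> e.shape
(3, 3)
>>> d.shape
(3, 3)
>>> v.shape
(3, 5)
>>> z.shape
()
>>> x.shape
(3, 3, 5)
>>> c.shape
(5, 17)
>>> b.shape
()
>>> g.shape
(3,)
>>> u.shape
(3, 5)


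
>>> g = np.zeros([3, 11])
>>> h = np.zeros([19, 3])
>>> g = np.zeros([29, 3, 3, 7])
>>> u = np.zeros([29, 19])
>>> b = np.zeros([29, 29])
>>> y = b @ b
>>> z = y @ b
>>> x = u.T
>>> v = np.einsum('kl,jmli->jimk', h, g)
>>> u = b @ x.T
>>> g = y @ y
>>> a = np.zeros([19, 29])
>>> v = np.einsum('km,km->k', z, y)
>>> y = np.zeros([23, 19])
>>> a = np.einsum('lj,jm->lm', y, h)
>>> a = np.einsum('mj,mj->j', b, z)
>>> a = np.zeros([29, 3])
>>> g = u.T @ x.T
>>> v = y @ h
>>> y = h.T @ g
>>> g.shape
(19, 19)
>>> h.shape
(19, 3)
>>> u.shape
(29, 19)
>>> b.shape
(29, 29)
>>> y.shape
(3, 19)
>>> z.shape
(29, 29)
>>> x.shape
(19, 29)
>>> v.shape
(23, 3)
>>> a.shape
(29, 3)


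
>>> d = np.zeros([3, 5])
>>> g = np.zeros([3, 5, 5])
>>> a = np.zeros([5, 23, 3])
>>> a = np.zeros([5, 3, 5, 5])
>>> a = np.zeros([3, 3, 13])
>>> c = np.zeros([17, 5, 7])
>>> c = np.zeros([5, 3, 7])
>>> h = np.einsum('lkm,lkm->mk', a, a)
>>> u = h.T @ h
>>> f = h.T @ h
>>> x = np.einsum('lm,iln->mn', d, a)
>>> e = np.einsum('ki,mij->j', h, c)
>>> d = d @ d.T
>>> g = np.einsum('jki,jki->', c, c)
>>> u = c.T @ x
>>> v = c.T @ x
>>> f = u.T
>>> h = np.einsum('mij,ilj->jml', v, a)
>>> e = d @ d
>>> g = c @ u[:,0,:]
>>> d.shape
(3, 3)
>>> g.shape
(5, 3, 13)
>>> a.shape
(3, 3, 13)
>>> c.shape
(5, 3, 7)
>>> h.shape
(13, 7, 3)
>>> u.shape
(7, 3, 13)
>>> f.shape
(13, 3, 7)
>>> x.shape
(5, 13)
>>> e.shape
(3, 3)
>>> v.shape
(7, 3, 13)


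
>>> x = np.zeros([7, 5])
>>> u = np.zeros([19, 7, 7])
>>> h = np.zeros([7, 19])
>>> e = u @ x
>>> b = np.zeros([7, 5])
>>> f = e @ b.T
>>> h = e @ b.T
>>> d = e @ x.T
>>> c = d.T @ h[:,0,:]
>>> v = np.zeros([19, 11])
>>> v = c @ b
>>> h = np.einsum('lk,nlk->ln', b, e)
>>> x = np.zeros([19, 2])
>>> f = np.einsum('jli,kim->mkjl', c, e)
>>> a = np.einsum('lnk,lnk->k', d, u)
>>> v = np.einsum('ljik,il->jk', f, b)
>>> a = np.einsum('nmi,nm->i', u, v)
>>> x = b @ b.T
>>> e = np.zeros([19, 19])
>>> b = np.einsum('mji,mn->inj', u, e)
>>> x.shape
(7, 7)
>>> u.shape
(19, 7, 7)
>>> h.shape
(7, 19)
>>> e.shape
(19, 19)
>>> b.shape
(7, 19, 7)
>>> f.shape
(5, 19, 7, 7)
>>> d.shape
(19, 7, 7)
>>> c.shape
(7, 7, 7)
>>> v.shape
(19, 7)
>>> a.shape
(7,)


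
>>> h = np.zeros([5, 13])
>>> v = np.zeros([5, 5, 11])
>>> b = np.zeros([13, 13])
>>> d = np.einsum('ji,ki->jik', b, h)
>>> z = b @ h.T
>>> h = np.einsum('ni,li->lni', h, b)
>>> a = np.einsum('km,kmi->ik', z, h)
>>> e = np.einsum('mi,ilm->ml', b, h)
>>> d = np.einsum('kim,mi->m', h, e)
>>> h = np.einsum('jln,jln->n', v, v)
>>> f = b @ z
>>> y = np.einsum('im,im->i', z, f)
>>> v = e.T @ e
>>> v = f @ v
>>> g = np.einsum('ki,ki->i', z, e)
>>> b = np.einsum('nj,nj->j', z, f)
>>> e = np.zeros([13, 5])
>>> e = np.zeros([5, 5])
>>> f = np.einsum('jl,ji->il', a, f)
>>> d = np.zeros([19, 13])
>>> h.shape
(11,)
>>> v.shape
(13, 5)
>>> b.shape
(5,)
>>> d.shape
(19, 13)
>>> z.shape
(13, 5)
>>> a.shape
(13, 13)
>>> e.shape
(5, 5)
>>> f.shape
(5, 13)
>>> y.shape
(13,)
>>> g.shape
(5,)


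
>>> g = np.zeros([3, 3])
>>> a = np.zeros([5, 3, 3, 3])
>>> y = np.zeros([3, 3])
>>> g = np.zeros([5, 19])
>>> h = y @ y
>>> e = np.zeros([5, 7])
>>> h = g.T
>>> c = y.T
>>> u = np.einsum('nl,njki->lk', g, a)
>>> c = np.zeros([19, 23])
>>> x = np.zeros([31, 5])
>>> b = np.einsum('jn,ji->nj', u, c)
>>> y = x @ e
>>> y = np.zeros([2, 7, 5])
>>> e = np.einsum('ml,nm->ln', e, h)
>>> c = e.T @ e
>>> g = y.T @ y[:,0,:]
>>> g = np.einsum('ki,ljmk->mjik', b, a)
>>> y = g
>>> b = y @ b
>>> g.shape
(3, 3, 19, 3)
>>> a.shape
(5, 3, 3, 3)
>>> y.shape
(3, 3, 19, 3)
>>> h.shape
(19, 5)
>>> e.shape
(7, 19)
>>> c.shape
(19, 19)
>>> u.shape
(19, 3)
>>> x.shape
(31, 5)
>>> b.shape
(3, 3, 19, 19)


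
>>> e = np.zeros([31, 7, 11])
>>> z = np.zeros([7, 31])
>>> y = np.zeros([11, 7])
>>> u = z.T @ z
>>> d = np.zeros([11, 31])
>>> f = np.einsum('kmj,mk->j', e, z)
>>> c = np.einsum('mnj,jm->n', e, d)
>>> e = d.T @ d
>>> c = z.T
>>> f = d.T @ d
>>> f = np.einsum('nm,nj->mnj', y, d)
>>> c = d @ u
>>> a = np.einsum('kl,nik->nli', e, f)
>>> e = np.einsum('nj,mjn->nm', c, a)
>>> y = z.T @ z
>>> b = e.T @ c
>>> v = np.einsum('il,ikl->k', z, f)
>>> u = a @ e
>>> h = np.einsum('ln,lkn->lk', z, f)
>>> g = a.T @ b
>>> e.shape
(11, 7)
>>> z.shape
(7, 31)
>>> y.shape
(31, 31)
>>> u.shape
(7, 31, 7)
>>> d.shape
(11, 31)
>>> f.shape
(7, 11, 31)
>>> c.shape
(11, 31)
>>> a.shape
(7, 31, 11)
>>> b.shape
(7, 31)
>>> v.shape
(11,)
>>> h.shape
(7, 11)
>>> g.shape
(11, 31, 31)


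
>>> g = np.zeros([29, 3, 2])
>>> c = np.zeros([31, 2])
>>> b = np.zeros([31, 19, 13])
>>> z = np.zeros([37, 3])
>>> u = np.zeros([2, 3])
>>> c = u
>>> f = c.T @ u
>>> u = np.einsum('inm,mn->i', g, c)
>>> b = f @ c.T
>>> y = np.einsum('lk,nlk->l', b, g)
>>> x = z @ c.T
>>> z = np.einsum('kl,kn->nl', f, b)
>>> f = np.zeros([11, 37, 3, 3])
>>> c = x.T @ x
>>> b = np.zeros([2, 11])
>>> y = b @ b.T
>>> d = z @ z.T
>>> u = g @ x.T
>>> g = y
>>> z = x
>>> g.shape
(2, 2)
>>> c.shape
(2, 2)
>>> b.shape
(2, 11)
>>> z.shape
(37, 2)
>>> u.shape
(29, 3, 37)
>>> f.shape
(11, 37, 3, 3)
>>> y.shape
(2, 2)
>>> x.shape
(37, 2)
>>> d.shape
(2, 2)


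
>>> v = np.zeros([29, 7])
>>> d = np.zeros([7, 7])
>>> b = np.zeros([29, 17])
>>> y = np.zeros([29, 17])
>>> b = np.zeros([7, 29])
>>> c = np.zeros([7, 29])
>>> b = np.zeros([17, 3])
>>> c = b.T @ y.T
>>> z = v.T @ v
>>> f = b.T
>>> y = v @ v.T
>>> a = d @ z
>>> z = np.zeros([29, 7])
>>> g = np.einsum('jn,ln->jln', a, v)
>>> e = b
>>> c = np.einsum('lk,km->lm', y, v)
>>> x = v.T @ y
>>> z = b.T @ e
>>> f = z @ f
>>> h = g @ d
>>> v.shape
(29, 7)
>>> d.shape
(7, 7)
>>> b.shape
(17, 3)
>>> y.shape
(29, 29)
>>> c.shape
(29, 7)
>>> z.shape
(3, 3)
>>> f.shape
(3, 17)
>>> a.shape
(7, 7)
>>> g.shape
(7, 29, 7)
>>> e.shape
(17, 3)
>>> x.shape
(7, 29)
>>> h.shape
(7, 29, 7)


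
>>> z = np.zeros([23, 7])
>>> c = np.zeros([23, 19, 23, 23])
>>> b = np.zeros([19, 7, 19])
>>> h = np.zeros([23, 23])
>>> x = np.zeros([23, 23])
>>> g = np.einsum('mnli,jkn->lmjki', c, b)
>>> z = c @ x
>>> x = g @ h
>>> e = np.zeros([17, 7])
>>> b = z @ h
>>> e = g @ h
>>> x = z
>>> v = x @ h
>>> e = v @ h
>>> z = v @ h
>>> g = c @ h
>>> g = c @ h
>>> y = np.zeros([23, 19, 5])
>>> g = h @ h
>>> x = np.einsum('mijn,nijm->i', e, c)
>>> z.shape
(23, 19, 23, 23)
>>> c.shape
(23, 19, 23, 23)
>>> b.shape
(23, 19, 23, 23)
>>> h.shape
(23, 23)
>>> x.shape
(19,)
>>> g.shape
(23, 23)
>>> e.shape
(23, 19, 23, 23)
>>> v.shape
(23, 19, 23, 23)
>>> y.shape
(23, 19, 5)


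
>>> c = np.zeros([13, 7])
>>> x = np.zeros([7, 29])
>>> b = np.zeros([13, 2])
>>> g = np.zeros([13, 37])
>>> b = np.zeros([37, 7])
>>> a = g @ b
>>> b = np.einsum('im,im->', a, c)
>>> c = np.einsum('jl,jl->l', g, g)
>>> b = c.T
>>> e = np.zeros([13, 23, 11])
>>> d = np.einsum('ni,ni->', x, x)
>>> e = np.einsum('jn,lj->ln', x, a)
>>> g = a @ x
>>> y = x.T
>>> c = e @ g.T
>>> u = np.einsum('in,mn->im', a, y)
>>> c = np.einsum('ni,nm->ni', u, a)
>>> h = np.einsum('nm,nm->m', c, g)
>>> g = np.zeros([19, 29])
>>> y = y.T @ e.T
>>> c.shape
(13, 29)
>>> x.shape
(7, 29)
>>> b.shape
(37,)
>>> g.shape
(19, 29)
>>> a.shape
(13, 7)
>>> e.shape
(13, 29)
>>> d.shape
()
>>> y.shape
(7, 13)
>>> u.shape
(13, 29)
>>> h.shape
(29,)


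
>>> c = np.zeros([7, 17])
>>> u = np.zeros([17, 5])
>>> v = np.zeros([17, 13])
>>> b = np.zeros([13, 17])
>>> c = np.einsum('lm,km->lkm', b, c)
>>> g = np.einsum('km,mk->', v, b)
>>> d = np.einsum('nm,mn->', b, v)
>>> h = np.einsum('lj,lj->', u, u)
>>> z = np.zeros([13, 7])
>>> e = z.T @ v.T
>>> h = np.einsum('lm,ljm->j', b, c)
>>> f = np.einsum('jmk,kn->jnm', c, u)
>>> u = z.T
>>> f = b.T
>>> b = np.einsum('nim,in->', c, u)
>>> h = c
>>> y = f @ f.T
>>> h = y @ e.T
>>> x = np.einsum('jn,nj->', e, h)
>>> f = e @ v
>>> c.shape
(13, 7, 17)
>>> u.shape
(7, 13)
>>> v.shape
(17, 13)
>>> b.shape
()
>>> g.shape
()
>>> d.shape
()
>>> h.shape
(17, 7)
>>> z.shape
(13, 7)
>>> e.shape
(7, 17)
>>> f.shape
(7, 13)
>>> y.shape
(17, 17)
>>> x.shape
()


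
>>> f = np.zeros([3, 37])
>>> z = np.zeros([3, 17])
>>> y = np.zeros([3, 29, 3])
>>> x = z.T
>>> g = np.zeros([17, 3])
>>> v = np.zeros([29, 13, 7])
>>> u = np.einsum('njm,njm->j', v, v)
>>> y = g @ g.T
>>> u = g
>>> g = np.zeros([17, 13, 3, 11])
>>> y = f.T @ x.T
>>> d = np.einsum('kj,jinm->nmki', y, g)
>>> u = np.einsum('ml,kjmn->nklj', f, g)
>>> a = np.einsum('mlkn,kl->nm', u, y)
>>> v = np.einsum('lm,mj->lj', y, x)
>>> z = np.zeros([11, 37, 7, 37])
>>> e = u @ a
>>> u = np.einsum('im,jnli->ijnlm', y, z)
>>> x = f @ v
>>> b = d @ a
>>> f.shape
(3, 37)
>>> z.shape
(11, 37, 7, 37)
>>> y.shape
(37, 17)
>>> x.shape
(3, 3)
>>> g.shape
(17, 13, 3, 11)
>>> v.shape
(37, 3)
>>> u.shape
(37, 11, 37, 7, 17)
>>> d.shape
(3, 11, 37, 13)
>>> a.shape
(13, 11)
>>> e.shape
(11, 17, 37, 11)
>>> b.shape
(3, 11, 37, 11)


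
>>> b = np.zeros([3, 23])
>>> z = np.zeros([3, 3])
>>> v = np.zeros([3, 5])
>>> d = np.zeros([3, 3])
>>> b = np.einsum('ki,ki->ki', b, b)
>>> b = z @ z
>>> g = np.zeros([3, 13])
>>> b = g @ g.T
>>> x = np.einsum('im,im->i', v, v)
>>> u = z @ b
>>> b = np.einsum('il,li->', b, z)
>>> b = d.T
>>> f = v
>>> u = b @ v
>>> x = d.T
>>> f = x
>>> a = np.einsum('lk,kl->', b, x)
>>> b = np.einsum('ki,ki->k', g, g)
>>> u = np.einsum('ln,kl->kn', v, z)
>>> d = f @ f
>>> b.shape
(3,)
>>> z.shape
(3, 3)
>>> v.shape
(3, 5)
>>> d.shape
(3, 3)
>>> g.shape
(3, 13)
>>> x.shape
(3, 3)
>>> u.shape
(3, 5)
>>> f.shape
(3, 3)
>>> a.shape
()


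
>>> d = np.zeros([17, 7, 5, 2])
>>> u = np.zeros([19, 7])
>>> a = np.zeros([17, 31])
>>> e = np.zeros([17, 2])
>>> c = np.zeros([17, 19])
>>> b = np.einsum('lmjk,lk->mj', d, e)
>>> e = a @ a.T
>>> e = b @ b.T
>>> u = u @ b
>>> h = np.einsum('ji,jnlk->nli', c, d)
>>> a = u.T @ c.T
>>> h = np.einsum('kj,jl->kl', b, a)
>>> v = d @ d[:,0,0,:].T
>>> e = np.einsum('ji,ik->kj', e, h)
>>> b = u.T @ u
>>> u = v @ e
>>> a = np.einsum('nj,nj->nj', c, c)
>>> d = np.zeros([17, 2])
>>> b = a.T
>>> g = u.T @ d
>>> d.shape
(17, 2)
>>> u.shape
(17, 7, 5, 7)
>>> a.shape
(17, 19)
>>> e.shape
(17, 7)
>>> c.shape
(17, 19)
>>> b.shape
(19, 17)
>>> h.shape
(7, 17)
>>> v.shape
(17, 7, 5, 17)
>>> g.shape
(7, 5, 7, 2)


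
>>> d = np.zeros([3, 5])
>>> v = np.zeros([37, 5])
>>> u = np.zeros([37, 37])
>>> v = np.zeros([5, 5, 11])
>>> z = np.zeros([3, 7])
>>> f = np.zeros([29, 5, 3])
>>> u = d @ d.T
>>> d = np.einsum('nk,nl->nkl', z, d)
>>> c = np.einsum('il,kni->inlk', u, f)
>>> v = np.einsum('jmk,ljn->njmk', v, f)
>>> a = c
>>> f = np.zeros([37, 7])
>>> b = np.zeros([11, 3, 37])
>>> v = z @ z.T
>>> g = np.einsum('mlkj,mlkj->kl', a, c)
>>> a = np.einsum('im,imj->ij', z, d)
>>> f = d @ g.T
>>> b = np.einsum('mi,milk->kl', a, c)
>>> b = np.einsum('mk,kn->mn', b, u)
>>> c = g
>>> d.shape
(3, 7, 5)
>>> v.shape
(3, 3)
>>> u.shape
(3, 3)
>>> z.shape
(3, 7)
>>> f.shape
(3, 7, 3)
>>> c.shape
(3, 5)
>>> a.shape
(3, 5)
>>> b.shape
(29, 3)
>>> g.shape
(3, 5)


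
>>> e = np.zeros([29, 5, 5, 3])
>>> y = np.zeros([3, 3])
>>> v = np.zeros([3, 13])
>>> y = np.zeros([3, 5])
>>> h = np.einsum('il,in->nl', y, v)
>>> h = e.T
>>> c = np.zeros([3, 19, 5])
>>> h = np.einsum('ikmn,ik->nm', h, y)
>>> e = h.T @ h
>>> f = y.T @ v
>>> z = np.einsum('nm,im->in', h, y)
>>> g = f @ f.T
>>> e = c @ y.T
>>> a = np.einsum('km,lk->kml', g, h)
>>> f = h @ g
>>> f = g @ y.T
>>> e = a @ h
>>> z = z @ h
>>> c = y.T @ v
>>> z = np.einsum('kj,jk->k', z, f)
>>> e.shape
(5, 5, 5)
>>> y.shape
(3, 5)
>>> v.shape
(3, 13)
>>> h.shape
(29, 5)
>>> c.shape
(5, 13)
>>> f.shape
(5, 3)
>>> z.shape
(3,)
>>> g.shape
(5, 5)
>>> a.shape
(5, 5, 29)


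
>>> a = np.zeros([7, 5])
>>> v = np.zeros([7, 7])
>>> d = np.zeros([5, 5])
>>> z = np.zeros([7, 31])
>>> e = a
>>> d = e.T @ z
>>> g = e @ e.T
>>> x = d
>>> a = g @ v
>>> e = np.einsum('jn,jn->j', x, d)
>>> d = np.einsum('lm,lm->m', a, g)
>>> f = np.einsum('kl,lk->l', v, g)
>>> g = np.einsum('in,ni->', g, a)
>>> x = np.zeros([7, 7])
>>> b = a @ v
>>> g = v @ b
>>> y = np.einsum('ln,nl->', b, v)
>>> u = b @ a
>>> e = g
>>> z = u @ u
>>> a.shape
(7, 7)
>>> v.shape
(7, 7)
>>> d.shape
(7,)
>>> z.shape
(7, 7)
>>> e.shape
(7, 7)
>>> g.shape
(7, 7)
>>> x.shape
(7, 7)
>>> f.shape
(7,)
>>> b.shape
(7, 7)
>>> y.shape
()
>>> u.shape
(7, 7)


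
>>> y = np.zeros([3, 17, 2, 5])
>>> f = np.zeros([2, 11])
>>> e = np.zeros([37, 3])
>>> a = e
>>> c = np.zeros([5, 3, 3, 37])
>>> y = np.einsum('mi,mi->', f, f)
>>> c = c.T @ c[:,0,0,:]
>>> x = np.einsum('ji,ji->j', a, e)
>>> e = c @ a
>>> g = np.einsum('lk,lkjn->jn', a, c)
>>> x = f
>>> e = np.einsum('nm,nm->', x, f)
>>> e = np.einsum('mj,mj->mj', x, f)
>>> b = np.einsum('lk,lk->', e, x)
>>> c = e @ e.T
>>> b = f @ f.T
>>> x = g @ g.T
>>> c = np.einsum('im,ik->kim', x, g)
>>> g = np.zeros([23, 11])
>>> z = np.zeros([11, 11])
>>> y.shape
()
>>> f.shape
(2, 11)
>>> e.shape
(2, 11)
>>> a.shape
(37, 3)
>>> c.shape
(37, 3, 3)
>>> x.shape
(3, 3)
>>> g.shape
(23, 11)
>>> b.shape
(2, 2)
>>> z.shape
(11, 11)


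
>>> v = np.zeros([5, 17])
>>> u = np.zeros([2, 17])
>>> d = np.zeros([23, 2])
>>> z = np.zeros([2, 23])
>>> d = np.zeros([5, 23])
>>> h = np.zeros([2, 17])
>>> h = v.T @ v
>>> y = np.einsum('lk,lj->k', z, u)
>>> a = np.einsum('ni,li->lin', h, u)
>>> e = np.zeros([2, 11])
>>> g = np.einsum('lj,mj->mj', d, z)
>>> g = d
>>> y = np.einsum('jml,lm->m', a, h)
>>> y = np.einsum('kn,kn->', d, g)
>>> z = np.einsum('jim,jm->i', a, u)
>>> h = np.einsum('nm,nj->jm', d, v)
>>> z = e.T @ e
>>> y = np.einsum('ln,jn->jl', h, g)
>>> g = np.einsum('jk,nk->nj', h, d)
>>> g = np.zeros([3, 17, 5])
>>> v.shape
(5, 17)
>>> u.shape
(2, 17)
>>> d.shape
(5, 23)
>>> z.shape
(11, 11)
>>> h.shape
(17, 23)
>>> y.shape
(5, 17)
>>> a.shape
(2, 17, 17)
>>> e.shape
(2, 11)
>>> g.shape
(3, 17, 5)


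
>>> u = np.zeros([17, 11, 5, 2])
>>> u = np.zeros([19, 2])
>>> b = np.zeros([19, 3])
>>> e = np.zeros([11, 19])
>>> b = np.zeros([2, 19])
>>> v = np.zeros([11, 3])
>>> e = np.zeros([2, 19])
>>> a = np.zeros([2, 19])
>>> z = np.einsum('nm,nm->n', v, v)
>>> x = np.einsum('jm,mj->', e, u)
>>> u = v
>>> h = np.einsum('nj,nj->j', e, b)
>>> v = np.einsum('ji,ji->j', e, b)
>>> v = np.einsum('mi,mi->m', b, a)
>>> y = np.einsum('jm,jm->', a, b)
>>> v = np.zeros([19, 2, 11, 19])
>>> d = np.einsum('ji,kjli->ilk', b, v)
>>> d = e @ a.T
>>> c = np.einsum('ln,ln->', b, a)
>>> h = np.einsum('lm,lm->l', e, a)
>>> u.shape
(11, 3)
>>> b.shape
(2, 19)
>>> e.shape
(2, 19)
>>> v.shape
(19, 2, 11, 19)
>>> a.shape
(2, 19)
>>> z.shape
(11,)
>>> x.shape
()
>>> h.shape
(2,)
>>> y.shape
()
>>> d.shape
(2, 2)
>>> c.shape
()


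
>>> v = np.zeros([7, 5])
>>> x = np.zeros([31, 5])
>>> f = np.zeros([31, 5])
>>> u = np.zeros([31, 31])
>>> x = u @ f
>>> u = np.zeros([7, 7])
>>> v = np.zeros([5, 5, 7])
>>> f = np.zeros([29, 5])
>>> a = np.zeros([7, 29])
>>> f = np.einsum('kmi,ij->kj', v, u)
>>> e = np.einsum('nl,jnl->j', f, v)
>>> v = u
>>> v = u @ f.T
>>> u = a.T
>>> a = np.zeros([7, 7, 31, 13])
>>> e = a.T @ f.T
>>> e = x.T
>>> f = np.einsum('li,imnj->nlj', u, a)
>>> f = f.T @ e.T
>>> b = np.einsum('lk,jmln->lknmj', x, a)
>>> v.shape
(7, 5)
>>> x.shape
(31, 5)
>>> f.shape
(13, 29, 5)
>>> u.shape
(29, 7)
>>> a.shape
(7, 7, 31, 13)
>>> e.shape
(5, 31)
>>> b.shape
(31, 5, 13, 7, 7)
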